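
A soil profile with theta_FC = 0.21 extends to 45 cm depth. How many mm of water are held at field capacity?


Step 1: Water (mm) = theta_FC * depth (cm) * 10
Step 2: Water = 0.21 * 45 * 10
Step 3: Water = 94.5 mm

94.5


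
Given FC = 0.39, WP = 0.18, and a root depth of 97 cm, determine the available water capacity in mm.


Step 1: Available water = (FC - WP) * depth * 10
Step 2: AW = (0.39 - 0.18) * 97 * 10
Step 3: AW = 0.21 * 97 * 10
Step 4: AW = 203.7 mm

203.7


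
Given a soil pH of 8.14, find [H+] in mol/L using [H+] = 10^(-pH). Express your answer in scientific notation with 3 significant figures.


Step 1: [H+] = 10^(-pH)
Step 2: [H+] = 10^(-8.14)
Step 3: [H+] = 7.24e-09 mol/L

7.24e-09


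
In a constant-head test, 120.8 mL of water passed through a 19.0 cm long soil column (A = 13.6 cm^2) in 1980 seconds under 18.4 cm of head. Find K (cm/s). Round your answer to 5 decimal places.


Step 1: K = Q * L / (A * t * h)
Step 2: Numerator = 120.8 * 19.0 = 2295.2
Step 3: Denominator = 13.6 * 1980 * 18.4 = 495475.2
Step 4: K = 2295.2 / 495475.2 = 0.00463 cm/s

0.00463


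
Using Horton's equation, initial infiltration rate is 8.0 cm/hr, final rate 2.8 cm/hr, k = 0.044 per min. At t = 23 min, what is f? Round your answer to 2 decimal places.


Step 1: f = fc + (f0 - fc) * exp(-k * t)
Step 2: exp(-0.044 * 23) = 0.363491
Step 3: f = 2.8 + (8.0 - 2.8) * 0.363491
Step 4: f = 2.8 + 5.2 * 0.363491
Step 5: f = 4.69 cm/hr

4.69


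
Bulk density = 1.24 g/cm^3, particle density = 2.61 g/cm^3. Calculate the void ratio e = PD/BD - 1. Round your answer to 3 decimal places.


Step 1: e = PD / BD - 1
Step 2: e = 2.61 / 1.24 - 1
Step 3: e = 2.10484 - 1
Step 4: e = 1.105

1.105


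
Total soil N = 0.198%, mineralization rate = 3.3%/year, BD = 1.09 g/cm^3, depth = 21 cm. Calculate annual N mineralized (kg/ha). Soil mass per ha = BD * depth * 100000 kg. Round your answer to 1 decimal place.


Step 1: Soil mass per ha = BD * depth * 100000 = 1.09 * 21 * 100000 = 2289000 kg
Step 2: Total N pool = soil mass * N%/100 = 2289000 * 0.198/100 = 4532.22 kg/ha
Step 3: N mineralized = N pool * rate%/100 = 4532.22 * 3.3/100 = 149.6 kg/ha/yr

149.6


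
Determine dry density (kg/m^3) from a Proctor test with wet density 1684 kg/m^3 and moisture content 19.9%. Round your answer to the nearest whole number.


Step 1: Dry density = wet density / (1 + w/100)
Step 2: Dry density = 1684 / (1 + 19.9/100)
Step 3: Dry density = 1684 / 1.199
Step 4: Dry density = 1405 kg/m^3

1405


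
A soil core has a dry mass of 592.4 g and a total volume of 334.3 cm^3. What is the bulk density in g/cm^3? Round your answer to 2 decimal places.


Step 1: Identify the formula: BD = dry mass / volume
Step 2: Substitute values: BD = 592.4 / 334.3
Step 3: BD = 1.77 g/cm^3

1.77


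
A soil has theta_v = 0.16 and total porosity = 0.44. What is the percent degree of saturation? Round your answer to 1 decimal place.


Step 1: S = 100 * theta_v / n
Step 2: S = 100 * 0.16 / 0.44
Step 3: S = 36.4%

36.4


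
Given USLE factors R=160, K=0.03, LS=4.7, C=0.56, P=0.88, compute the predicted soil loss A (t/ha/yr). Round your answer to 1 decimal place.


Step 1: A = R * K * LS * C * P
Step 2: R * K = 160 * 0.03 = 4.8
Step 3: (R*K) * LS = 4.8 * 4.7 = 22.56
Step 4: * C * P = 22.56 * 0.56 * 0.88 = 11.1
Step 5: A = 11.1 t/(ha*yr)

11.1


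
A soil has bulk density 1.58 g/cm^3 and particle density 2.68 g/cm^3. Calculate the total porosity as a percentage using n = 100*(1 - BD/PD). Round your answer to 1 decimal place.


Step 1: Formula: n = 100 * (1 - BD / PD)
Step 2: n = 100 * (1 - 1.58 / 2.68)
Step 3: n = 100 * (1 - 0.58955)
Step 4: n = 41.0%

41.0


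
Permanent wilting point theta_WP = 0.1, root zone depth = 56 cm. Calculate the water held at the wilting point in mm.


Step 1: Water (mm) = theta_WP * depth * 10
Step 2: Water = 0.1 * 56 * 10
Step 3: Water = 56.0 mm

56.0


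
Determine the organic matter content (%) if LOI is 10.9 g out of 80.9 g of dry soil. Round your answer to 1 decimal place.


Step 1: OM% = 100 * LOI / sample mass
Step 2: OM = 100 * 10.9 / 80.9
Step 3: OM = 13.5%

13.5


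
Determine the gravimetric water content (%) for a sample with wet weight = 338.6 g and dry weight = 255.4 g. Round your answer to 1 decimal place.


Step 1: Water mass = wet - dry = 338.6 - 255.4 = 83.2 g
Step 2: w = 100 * water mass / dry mass
Step 3: w = 100 * 83.2 / 255.4 = 32.6%

32.6


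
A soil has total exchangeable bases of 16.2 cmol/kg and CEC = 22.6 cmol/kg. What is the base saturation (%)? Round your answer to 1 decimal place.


Step 1: BS = 100 * (sum of bases) / CEC
Step 2: BS = 100 * 16.2 / 22.6
Step 3: BS = 71.7%

71.7


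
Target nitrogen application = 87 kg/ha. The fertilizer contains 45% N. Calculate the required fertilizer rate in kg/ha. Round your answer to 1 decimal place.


Step 1: Fertilizer rate = target N / (N content / 100)
Step 2: Rate = 87 / (45 / 100)
Step 3: Rate = 87 / 0.45
Step 4: Rate = 193.3 kg/ha

193.3


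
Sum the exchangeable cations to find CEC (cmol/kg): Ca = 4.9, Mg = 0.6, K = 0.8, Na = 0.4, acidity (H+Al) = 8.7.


Step 1: CEC = Ca + Mg + K + Na + (H+Al)
Step 2: CEC = 4.9 + 0.6 + 0.8 + 0.4 + 8.7
Step 3: CEC = 15.4 cmol/kg

15.4


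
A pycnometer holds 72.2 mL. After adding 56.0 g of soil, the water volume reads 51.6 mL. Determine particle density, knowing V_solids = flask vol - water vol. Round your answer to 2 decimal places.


Step 1: Volume of solids = flask volume - water volume with soil
Step 2: V_solids = 72.2 - 51.6 = 20.6 mL
Step 3: Particle density = mass / V_solids = 56.0 / 20.6 = 2.72 g/cm^3

2.72


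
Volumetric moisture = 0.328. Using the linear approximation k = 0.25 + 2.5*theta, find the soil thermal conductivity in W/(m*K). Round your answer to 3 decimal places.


Step 1: k = 0.25 + 2.5 * theta
Step 2: k = 0.25 + 2.5 * 0.328
Step 3: k = 0.25 + 0.82
Step 4: k = 1.07 W/(m*K)

1.07


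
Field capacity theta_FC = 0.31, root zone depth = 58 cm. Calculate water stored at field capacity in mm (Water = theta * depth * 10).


Step 1: Water (mm) = theta_FC * depth (cm) * 10
Step 2: Water = 0.31 * 58 * 10
Step 3: Water = 179.8 mm

179.8


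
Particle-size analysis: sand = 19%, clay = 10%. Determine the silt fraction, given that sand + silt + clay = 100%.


Step 1: sand + silt + clay = 100%
Step 2: silt = 100 - sand - clay
Step 3: silt = 100 - 19 - 10
Step 4: silt = 71%

71


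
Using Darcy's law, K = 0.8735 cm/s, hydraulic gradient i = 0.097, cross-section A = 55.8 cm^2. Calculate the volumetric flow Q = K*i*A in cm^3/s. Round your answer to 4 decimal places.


Step 1: Apply Darcy's law: Q = K * i * A
Step 2: Q = 0.8735 * 0.097 * 55.8
Step 3: Q = 4.7279 cm^3/s

4.7279


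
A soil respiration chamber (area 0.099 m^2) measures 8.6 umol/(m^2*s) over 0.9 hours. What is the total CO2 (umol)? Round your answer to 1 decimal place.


Step 1: Convert time to seconds: 0.9 hr * 3600 = 3240.0 s
Step 2: Total = flux * area * time_s
Step 3: Total = 8.6 * 0.099 * 3240.0
Step 4: Total = 2758.5 umol

2758.5


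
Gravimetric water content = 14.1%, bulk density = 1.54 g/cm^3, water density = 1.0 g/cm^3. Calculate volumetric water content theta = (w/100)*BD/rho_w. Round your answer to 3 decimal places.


Step 1: theta = (w / 100) * BD / rho_w
Step 2: theta = (14.1 / 100) * 1.54 / 1.0
Step 3: theta = 0.141 * 1.54
Step 4: theta = 0.217

0.217


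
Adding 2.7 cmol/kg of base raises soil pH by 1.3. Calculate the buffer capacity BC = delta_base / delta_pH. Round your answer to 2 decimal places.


Step 1: BC = change in base / change in pH
Step 2: BC = 2.7 / 1.3
Step 3: BC = 2.08 cmol/(kg*pH unit)

2.08


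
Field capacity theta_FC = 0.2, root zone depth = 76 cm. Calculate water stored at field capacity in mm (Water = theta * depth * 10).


Step 1: Water (mm) = theta_FC * depth (cm) * 10
Step 2: Water = 0.2 * 76 * 10
Step 3: Water = 152.0 mm

152.0


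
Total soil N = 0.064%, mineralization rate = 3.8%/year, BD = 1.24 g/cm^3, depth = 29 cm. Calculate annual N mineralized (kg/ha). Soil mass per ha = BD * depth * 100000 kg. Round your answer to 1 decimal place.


Step 1: Soil mass per ha = BD * depth * 100000 = 1.24 * 29 * 100000 = 3596000 kg
Step 2: Total N pool = soil mass * N%/100 = 3596000 * 0.064/100 = 2301.44 kg/ha
Step 3: N mineralized = N pool * rate%/100 = 2301.44 * 3.8/100 = 87.5 kg/ha/yr

87.5


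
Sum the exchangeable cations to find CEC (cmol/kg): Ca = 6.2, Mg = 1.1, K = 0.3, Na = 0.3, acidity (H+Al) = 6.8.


Step 1: CEC = Ca + Mg + K + Na + (H+Al)
Step 2: CEC = 6.2 + 1.1 + 0.3 + 0.3 + 6.8
Step 3: CEC = 14.7 cmol/kg

14.7


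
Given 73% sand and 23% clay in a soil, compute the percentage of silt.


Step 1: sand + silt + clay = 100%
Step 2: silt = 100 - sand - clay
Step 3: silt = 100 - 73 - 23
Step 4: silt = 4%

4


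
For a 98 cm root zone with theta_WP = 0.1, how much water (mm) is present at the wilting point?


Step 1: Water (mm) = theta_WP * depth * 10
Step 2: Water = 0.1 * 98 * 10
Step 3: Water = 98.0 mm

98.0


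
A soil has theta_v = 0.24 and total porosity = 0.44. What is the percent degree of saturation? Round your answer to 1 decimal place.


Step 1: S = 100 * theta_v / n
Step 2: S = 100 * 0.24 / 0.44
Step 3: S = 54.5%

54.5


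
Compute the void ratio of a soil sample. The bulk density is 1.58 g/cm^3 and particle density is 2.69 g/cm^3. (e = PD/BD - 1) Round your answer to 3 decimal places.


Step 1: e = PD / BD - 1
Step 2: e = 2.69 / 1.58 - 1
Step 3: e = 1.70253 - 1
Step 4: e = 0.703

0.703


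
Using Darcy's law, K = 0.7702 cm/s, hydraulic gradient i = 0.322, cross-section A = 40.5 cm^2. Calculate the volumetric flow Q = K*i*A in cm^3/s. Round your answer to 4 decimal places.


Step 1: Apply Darcy's law: Q = K * i * A
Step 2: Q = 0.7702 * 0.322 * 40.5
Step 3: Q = 10.0442 cm^3/s

10.0442


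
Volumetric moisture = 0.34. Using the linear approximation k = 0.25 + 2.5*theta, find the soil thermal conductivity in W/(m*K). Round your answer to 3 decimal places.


Step 1: k = 0.25 + 2.5 * theta
Step 2: k = 0.25 + 2.5 * 0.34
Step 3: k = 0.25 + 0.85
Step 4: k = 1.1 W/(m*K)

1.1


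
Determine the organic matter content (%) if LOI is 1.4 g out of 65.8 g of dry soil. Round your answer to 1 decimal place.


Step 1: OM% = 100 * LOI / sample mass
Step 2: OM = 100 * 1.4 / 65.8
Step 3: OM = 2.1%

2.1


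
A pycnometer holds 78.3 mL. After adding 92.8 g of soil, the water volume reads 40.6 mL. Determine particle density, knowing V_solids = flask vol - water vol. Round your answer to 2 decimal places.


Step 1: Volume of solids = flask volume - water volume with soil
Step 2: V_solids = 78.3 - 40.6 = 37.7 mL
Step 3: Particle density = mass / V_solids = 92.8 / 37.7 = 2.46 g/cm^3

2.46


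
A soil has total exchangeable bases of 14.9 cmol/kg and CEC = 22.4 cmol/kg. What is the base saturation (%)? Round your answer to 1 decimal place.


Step 1: BS = 100 * (sum of bases) / CEC
Step 2: BS = 100 * 14.9 / 22.4
Step 3: BS = 66.5%

66.5


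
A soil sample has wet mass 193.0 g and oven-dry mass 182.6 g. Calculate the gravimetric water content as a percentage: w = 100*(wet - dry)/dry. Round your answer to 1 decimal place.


Step 1: Water mass = wet - dry = 193.0 - 182.6 = 10.4 g
Step 2: w = 100 * water mass / dry mass
Step 3: w = 100 * 10.4 / 182.6 = 5.7%

5.7


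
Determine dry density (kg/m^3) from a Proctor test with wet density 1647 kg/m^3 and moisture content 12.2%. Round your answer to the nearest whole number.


Step 1: Dry density = wet density / (1 + w/100)
Step 2: Dry density = 1647 / (1 + 12.2/100)
Step 3: Dry density = 1647 / 1.122
Step 4: Dry density = 1468 kg/m^3

1468


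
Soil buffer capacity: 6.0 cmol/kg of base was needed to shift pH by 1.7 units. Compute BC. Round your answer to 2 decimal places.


Step 1: BC = change in base / change in pH
Step 2: BC = 6.0 / 1.7
Step 3: BC = 3.53 cmol/(kg*pH unit)

3.53


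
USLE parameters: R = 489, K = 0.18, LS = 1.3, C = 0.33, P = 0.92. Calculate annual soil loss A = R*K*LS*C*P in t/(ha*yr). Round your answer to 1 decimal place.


Step 1: A = R * K * LS * C * P
Step 2: R * K = 489 * 0.18 = 88.02
Step 3: (R*K) * LS = 88.02 * 1.3 = 114.426
Step 4: * C * P = 114.426 * 0.33 * 0.92 = 34.7
Step 5: A = 34.7 t/(ha*yr)

34.7


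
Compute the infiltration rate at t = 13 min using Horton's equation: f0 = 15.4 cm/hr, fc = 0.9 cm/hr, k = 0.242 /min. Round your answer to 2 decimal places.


Step 1: f = fc + (f0 - fc) * exp(-k * t)
Step 2: exp(-0.242 * 13) = 0.043024
Step 3: f = 0.9 + (15.4 - 0.9) * 0.043024
Step 4: f = 0.9 + 14.5 * 0.043024
Step 5: f = 1.52 cm/hr

1.52


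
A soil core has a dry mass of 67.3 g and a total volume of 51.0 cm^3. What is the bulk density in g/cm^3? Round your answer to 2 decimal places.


Step 1: Identify the formula: BD = dry mass / volume
Step 2: Substitute values: BD = 67.3 / 51.0
Step 3: BD = 1.32 g/cm^3

1.32


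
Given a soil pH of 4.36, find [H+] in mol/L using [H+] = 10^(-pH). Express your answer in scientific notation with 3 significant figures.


Step 1: [H+] = 10^(-pH)
Step 2: [H+] = 10^(-4.36)
Step 3: [H+] = 4.37e-05 mol/L

4.37e-05


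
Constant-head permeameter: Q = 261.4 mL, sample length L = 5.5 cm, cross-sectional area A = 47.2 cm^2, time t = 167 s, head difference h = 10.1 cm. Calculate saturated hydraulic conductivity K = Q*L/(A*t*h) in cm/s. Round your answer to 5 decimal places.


Step 1: K = Q * L / (A * t * h)
Step 2: Numerator = 261.4 * 5.5 = 1437.7
Step 3: Denominator = 47.2 * 167 * 10.1 = 79612.24
Step 4: K = 1437.7 / 79612.24 = 0.01806 cm/s

0.01806


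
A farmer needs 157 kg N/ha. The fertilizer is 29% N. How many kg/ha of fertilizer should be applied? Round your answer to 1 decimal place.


Step 1: Fertilizer rate = target N / (N content / 100)
Step 2: Rate = 157 / (29 / 100)
Step 3: Rate = 157 / 0.29
Step 4: Rate = 541.4 kg/ha

541.4


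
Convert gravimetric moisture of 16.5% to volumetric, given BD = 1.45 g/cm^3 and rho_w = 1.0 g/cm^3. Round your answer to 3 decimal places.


Step 1: theta = (w / 100) * BD / rho_w
Step 2: theta = (16.5 / 100) * 1.45 / 1.0
Step 3: theta = 0.165 * 1.45
Step 4: theta = 0.239

0.239


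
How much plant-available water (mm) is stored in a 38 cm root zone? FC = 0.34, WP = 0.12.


Step 1: Available water = (FC - WP) * depth * 10
Step 2: AW = (0.34 - 0.12) * 38 * 10
Step 3: AW = 0.22 * 38 * 10
Step 4: AW = 83.6 mm

83.6


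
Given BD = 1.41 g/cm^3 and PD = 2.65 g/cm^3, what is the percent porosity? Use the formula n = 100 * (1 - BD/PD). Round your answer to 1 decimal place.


Step 1: Formula: n = 100 * (1 - BD / PD)
Step 2: n = 100 * (1 - 1.41 / 2.65)
Step 3: n = 100 * (1 - 0.53208)
Step 4: n = 46.8%

46.8


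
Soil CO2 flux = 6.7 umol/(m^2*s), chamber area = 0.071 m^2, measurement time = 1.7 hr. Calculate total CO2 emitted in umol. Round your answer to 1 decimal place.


Step 1: Convert time to seconds: 1.7 hr * 3600 = 6120.0 s
Step 2: Total = flux * area * time_s
Step 3: Total = 6.7 * 0.071 * 6120.0
Step 4: Total = 2911.3 umol

2911.3


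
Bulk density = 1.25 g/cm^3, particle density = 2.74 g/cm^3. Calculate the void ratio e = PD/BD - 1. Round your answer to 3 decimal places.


Step 1: e = PD / BD - 1
Step 2: e = 2.74 / 1.25 - 1
Step 3: e = 2.192 - 1
Step 4: e = 1.192

1.192


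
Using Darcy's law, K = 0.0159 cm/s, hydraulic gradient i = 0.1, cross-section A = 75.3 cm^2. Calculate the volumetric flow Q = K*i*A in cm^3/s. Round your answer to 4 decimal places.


Step 1: Apply Darcy's law: Q = K * i * A
Step 2: Q = 0.0159 * 0.1 * 75.3
Step 3: Q = 0.1197 cm^3/s

0.1197


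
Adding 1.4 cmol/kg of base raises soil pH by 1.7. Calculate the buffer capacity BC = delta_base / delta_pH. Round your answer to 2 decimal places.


Step 1: BC = change in base / change in pH
Step 2: BC = 1.4 / 1.7
Step 3: BC = 0.82 cmol/(kg*pH unit)

0.82


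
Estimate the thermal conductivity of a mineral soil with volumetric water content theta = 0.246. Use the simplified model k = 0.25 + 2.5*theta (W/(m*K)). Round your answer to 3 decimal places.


Step 1: k = 0.25 + 2.5 * theta
Step 2: k = 0.25 + 2.5 * 0.246
Step 3: k = 0.25 + 0.615
Step 4: k = 0.865 W/(m*K)

0.865


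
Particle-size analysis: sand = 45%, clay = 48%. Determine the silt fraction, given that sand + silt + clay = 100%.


Step 1: sand + silt + clay = 100%
Step 2: silt = 100 - sand - clay
Step 3: silt = 100 - 45 - 48
Step 4: silt = 7%

7


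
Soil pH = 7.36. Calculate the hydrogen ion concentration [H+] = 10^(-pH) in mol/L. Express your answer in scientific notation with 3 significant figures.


Step 1: [H+] = 10^(-pH)
Step 2: [H+] = 10^(-7.36)
Step 3: [H+] = 4.37e-08 mol/L

4.37e-08


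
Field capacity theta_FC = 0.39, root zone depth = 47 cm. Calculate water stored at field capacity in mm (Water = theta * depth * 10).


Step 1: Water (mm) = theta_FC * depth (cm) * 10
Step 2: Water = 0.39 * 47 * 10
Step 3: Water = 183.3 mm

183.3


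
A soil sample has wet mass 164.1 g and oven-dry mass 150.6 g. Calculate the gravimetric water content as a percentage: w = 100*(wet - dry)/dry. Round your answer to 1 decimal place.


Step 1: Water mass = wet - dry = 164.1 - 150.6 = 13.5 g
Step 2: w = 100 * water mass / dry mass
Step 3: w = 100 * 13.5 / 150.6 = 9.0%

9.0


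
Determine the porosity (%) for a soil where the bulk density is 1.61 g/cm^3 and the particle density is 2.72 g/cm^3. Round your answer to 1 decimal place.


Step 1: Formula: n = 100 * (1 - BD / PD)
Step 2: n = 100 * (1 - 1.61 / 2.72)
Step 3: n = 100 * (1 - 0.59191)
Step 4: n = 40.8%

40.8


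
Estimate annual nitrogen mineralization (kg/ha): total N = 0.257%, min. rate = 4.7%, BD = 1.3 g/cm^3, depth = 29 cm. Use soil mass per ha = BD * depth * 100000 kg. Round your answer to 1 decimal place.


Step 1: Soil mass per ha = BD * depth * 100000 = 1.3 * 29 * 100000 = 3770000 kg
Step 2: Total N pool = soil mass * N%/100 = 3770000 * 0.257/100 = 9688.9 kg/ha
Step 3: N mineralized = N pool * rate%/100 = 9688.9 * 4.7/100 = 455.4 kg/ha/yr

455.4


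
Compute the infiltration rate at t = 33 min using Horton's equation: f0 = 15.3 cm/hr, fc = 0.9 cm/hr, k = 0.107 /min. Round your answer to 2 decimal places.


Step 1: f = fc + (f0 - fc) * exp(-k * t)
Step 2: exp(-0.107 * 33) = 0.029276
Step 3: f = 0.9 + (15.3 - 0.9) * 0.029276
Step 4: f = 0.9 + 14.4 * 0.029276
Step 5: f = 1.32 cm/hr

1.32


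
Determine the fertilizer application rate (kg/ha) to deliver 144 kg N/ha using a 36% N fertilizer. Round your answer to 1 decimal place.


Step 1: Fertilizer rate = target N / (N content / 100)
Step 2: Rate = 144 / (36 / 100)
Step 3: Rate = 144 / 0.36
Step 4: Rate = 400.0 kg/ha

400.0


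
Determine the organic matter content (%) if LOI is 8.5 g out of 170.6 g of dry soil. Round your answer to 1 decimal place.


Step 1: OM% = 100 * LOI / sample mass
Step 2: OM = 100 * 8.5 / 170.6
Step 3: OM = 5.0%

5.0


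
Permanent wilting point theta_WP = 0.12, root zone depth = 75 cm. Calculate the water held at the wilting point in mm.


Step 1: Water (mm) = theta_WP * depth * 10
Step 2: Water = 0.12 * 75 * 10
Step 3: Water = 90.0 mm

90.0


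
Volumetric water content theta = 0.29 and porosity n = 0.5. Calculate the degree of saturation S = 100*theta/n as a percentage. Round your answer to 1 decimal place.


Step 1: S = 100 * theta_v / n
Step 2: S = 100 * 0.29 / 0.5
Step 3: S = 58.0%

58.0


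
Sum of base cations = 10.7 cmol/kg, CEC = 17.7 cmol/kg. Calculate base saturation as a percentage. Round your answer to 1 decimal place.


Step 1: BS = 100 * (sum of bases) / CEC
Step 2: BS = 100 * 10.7 / 17.7
Step 3: BS = 60.5%

60.5


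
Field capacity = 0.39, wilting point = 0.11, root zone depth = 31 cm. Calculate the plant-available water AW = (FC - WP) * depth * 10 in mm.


Step 1: Available water = (FC - WP) * depth * 10
Step 2: AW = (0.39 - 0.11) * 31 * 10
Step 3: AW = 0.28 * 31 * 10
Step 4: AW = 86.8 mm

86.8


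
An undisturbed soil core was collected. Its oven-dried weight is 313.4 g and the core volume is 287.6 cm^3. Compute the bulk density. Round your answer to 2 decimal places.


Step 1: Identify the formula: BD = dry mass / volume
Step 2: Substitute values: BD = 313.4 / 287.6
Step 3: BD = 1.09 g/cm^3

1.09


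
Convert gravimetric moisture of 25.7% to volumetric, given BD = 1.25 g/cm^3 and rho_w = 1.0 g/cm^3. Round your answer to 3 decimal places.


Step 1: theta = (w / 100) * BD / rho_w
Step 2: theta = (25.7 / 100) * 1.25 / 1.0
Step 3: theta = 0.257 * 1.25
Step 4: theta = 0.321

0.321


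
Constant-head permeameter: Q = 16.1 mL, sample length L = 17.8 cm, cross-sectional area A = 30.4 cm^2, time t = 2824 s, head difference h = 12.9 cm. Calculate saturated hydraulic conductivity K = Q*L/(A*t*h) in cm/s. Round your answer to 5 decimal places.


Step 1: K = Q * L / (A * t * h)
Step 2: Numerator = 16.1 * 17.8 = 286.58
Step 3: Denominator = 30.4 * 2824 * 12.9 = 1107459.84
Step 4: K = 286.58 / 1107459.84 = 0.00026 cm/s

0.00026


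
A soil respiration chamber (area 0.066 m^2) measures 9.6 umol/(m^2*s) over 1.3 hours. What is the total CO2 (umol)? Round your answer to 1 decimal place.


Step 1: Convert time to seconds: 1.3 hr * 3600 = 4680.0 s
Step 2: Total = flux * area * time_s
Step 3: Total = 9.6 * 0.066 * 4680.0
Step 4: Total = 2965.2 umol

2965.2


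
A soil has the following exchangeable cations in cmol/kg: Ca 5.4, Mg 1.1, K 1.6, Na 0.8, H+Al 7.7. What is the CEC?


Step 1: CEC = Ca + Mg + K + Na + (H+Al)
Step 2: CEC = 5.4 + 1.1 + 1.6 + 0.8 + 7.7
Step 3: CEC = 16.6 cmol/kg

16.6


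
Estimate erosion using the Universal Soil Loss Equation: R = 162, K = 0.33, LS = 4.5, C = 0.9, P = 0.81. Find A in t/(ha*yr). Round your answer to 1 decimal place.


Step 1: A = R * K * LS * C * P
Step 2: R * K = 162 * 0.33 = 53.46
Step 3: (R*K) * LS = 53.46 * 4.5 = 240.57
Step 4: * C * P = 240.57 * 0.9 * 0.81 = 175.4
Step 5: A = 175.4 t/(ha*yr)

175.4


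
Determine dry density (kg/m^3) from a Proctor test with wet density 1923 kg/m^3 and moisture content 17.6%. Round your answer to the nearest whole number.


Step 1: Dry density = wet density / (1 + w/100)
Step 2: Dry density = 1923 / (1 + 17.6/100)
Step 3: Dry density = 1923 / 1.176
Step 4: Dry density = 1635 kg/m^3

1635


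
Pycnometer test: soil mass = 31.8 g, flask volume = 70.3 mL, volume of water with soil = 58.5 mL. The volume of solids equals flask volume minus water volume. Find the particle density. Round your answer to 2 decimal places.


Step 1: Volume of solids = flask volume - water volume with soil
Step 2: V_solids = 70.3 - 58.5 = 11.8 mL
Step 3: Particle density = mass / V_solids = 31.8 / 11.8 = 2.69 g/cm^3

2.69


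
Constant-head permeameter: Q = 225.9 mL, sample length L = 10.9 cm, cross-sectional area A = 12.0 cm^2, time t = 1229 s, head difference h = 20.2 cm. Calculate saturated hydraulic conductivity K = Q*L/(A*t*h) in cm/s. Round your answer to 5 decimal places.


Step 1: K = Q * L / (A * t * h)
Step 2: Numerator = 225.9 * 10.9 = 2462.31
Step 3: Denominator = 12.0 * 1229 * 20.2 = 297909.6
Step 4: K = 2462.31 / 297909.6 = 0.00827 cm/s

0.00827


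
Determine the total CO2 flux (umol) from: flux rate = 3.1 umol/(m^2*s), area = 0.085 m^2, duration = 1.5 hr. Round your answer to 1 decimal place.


Step 1: Convert time to seconds: 1.5 hr * 3600 = 5400.0 s
Step 2: Total = flux * area * time_s
Step 3: Total = 3.1 * 0.085 * 5400.0
Step 4: Total = 1422.9 umol

1422.9


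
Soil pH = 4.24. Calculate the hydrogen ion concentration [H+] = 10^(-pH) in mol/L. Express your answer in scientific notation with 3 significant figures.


Step 1: [H+] = 10^(-pH)
Step 2: [H+] = 10^(-4.24)
Step 3: [H+] = 5.75e-05 mol/L

5.75e-05


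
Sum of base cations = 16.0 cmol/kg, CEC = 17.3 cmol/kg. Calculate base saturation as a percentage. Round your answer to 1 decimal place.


Step 1: BS = 100 * (sum of bases) / CEC
Step 2: BS = 100 * 16.0 / 17.3
Step 3: BS = 92.5%

92.5


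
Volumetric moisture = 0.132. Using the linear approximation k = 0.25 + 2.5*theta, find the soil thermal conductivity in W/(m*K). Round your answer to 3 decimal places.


Step 1: k = 0.25 + 2.5 * theta
Step 2: k = 0.25 + 2.5 * 0.132
Step 3: k = 0.25 + 0.33
Step 4: k = 0.58 W/(m*K)

0.58


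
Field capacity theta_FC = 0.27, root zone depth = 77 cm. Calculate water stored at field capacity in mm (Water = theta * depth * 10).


Step 1: Water (mm) = theta_FC * depth (cm) * 10
Step 2: Water = 0.27 * 77 * 10
Step 3: Water = 207.9 mm

207.9


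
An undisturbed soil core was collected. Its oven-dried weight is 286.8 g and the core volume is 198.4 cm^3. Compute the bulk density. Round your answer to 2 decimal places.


Step 1: Identify the formula: BD = dry mass / volume
Step 2: Substitute values: BD = 286.8 / 198.4
Step 3: BD = 1.45 g/cm^3

1.45


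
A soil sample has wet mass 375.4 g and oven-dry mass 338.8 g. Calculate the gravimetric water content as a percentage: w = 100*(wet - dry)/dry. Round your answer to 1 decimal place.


Step 1: Water mass = wet - dry = 375.4 - 338.8 = 36.6 g
Step 2: w = 100 * water mass / dry mass
Step 3: w = 100 * 36.6 / 338.8 = 10.8%

10.8


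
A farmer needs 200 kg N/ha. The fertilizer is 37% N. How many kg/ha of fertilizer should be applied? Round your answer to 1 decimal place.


Step 1: Fertilizer rate = target N / (N content / 100)
Step 2: Rate = 200 / (37 / 100)
Step 3: Rate = 200 / 0.37
Step 4: Rate = 540.5 kg/ha

540.5


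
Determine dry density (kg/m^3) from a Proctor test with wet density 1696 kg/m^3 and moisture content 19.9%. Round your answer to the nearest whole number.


Step 1: Dry density = wet density / (1 + w/100)
Step 2: Dry density = 1696 / (1 + 19.9/100)
Step 3: Dry density = 1696 / 1.199
Step 4: Dry density = 1415 kg/m^3

1415


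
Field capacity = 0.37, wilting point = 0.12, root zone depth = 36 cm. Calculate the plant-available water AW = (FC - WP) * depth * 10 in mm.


Step 1: Available water = (FC - WP) * depth * 10
Step 2: AW = (0.37 - 0.12) * 36 * 10
Step 3: AW = 0.25 * 36 * 10
Step 4: AW = 90.0 mm

90.0


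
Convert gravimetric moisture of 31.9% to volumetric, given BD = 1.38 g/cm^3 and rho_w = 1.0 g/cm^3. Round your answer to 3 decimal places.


Step 1: theta = (w / 100) * BD / rho_w
Step 2: theta = (31.9 / 100) * 1.38 / 1.0
Step 3: theta = 0.319 * 1.38
Step 4: theta = 0.44

0.44


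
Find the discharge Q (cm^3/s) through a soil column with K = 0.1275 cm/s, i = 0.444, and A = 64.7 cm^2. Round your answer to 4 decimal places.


Step 1: Apply Darcy's law: Q = K * i * A
Step 2: Q = 0.1275 * 0.444 * 64.7
Step 3: Q = 3.6627 cm^3/s

3.6627


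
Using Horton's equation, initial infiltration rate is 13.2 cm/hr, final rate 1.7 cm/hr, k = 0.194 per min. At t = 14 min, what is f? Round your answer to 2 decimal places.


Step 1: f = fc + (f0 - fc) * exp(-k * t)
Step 2: exp(-0.194 * 14) = 0.066139
Step 3: f = 1.7 + (13.2 - 1.7) * 0.066139
Step 4: f = 1.7 + 11.5 * 0.066139
Step 5: f = 2.46 cm/hr

2.46


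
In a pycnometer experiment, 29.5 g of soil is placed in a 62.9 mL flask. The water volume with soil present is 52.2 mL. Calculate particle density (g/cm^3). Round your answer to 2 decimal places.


Step 1: Volume of solids = flask volume - water volume with soil
Step 2: V_solids = 62.9 - 52.2 = 10.7 mL
Step 3: Particle density = mass / V_solids = 29.5 / 10.7 = 2.76 g/cm^3

2.76


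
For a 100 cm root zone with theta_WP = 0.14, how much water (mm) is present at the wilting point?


Step 1: Water (mm) = theta_WP * depth * 10
Step 2: Water = 0.14 * 100 * 10
Step 3: Water = 140.0 mm

140.0


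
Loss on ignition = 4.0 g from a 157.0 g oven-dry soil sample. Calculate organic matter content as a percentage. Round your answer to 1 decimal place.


Step 1: OM% = 100 * LOI / sample mass
Step 2: OM = 100 * 4.0 / 157.0
Step 3: OM = 2.5%

2.5


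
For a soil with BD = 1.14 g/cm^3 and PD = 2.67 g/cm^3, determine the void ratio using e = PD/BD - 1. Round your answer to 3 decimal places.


Step 1: e = PD / BD - 1
Step 2: e = 2.67 / 1.14 - 1
Step 3: e = 2.34211 - 1
Step 4: e = 1.342

1.342


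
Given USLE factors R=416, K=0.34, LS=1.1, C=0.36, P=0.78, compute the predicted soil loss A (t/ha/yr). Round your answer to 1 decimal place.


Step 1: A = R * K * LS * C * P
Step 2: R * K = 416 * 0.34 = 141.44
Step 3: (R*K) * LS = 141.44 * 1.1 = 155.584
Step 4: * C * P = 155.584 * 0.36 * 0.78 = 43.7
Step 5: A = 43.7 t/(ha*yr)

43.7


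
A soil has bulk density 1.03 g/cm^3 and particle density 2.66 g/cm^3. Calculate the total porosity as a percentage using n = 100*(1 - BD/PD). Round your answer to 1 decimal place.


Step 1: Formula: n = 100 * (1 - BD / PD)
Step 2: n = 100 * (1 - 1.03 / 2.66)
Step 3: n = 100 * (1 - 0.38722)
Step 4: n = 61.3%

61.3


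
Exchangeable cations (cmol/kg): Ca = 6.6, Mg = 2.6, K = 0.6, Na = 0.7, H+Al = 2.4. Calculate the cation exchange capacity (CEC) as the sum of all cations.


Step 1: CEC = Ca + Mg + K + Na + (H+Al)
Step 2: CEC = 6.6 + 2.6 + 0.6 + 0.7 + 2.4
Step 3: CEC = 12.9 cmol/kg

12.9


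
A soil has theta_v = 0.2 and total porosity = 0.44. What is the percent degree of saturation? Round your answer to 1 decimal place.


Step 1: S = 100 * theta_v / n
Step 2: S = 100 * 0.2 / 0.44
Step 3: S = 45.5%

45.5


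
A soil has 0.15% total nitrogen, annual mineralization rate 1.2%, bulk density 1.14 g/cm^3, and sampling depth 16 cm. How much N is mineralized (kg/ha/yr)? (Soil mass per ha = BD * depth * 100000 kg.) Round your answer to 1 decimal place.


Step 1: Soil mass per ha = BD * depth * 100000 = 1.14 * 16 * 100000 = 1824000 kg
Step 2: Total N pool = soil mass * N%/100 = 1824000 * 0.15/100 = 2736.0 kg/ha
Step 3: N mineralized = N pool * rate%/100 = 2736.0 * 1.2/100 = 32.8 kg/ha/yr

32.8


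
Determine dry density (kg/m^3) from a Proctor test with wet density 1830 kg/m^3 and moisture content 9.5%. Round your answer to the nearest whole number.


Step 1: Dry density = wet density / (1 + w/100)
Step 2: Dry density = 1830 / (1 + 9.5/100)
Step 3: Dry density = 1830 / 1.095
Step 4: Dry density = 1671 kg/m^3

1671


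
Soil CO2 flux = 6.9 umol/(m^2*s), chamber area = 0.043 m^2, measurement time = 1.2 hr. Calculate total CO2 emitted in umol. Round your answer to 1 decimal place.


Step 1: Convert time to seconds: 1.2 hr * 3600 = 4320.0 s
Step 2: Total = flux * area * time_s
Step 3: Total = 6.9 * 0.043 * 4320.0
Step 4: Total = 1281.7 umol

1281.7


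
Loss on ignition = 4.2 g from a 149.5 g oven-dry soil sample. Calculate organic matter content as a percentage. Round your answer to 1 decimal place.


Step 1: OM% = 100 * LOI / sample mass
Step 2: OM = 100 * 4.2 / 149.5
Step 3: OM = 2.8%

2.8


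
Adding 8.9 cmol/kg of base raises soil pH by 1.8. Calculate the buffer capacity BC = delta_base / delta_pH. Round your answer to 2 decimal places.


Step 1: BC = change in base / change in pH
Step 2: BC = 8.9 / 1.8
Step 3: BC = 4.94 cmol/(kg*pH unit)

4.94


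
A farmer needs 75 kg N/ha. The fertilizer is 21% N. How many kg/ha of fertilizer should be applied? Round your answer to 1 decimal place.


Step 1: Fertilizer rate = target N / (N content / 100)
Step 2: Rate = 75 / (21 / 100)
Step 3: Rate = 75 / 0.21
Step 4: Rate = 357.1 kg/ha

357.1


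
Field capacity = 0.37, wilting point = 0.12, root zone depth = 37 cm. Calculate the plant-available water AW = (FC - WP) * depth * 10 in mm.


Step 1: Available water = (FC - WP) * depth * 10
Step 2: AW = (0.37 - 0.12) * 37 * 10
Step 3: AW = 0.25 * 37 * 10
Step 4: AW = 92.5 mm

92.5


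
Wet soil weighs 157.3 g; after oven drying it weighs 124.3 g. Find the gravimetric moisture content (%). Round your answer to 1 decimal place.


Step 1: Water mass = wet - dry = 157.3 - 124.3 = 33.0 g
Step 2: w = 100 * water mass / dry mass
Step 3: w = 100 * 33.0 / 124.3 = 26.5%

26.5


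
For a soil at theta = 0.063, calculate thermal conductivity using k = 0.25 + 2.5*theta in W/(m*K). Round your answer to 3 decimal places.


Step 1: k = 0.25 + 2.5 * theta
Step 2: k = 0.25 + 2.5 * 0.063
Step 3: k = 0.25 + 0.158
Step 4: k = 0.408 W/(m*K)

0.408


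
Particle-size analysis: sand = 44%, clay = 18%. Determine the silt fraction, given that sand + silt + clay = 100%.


Step 1: sand + silt + clay = 100%
Step 2: silt = 100 - sand - clay
Step 3: silt = 100 - 44 - 18
Step 4: silt = 38%

38


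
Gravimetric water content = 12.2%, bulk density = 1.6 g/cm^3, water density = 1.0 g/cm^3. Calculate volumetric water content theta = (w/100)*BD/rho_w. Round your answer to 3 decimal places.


Step 1: theta = (w / 100) * BD / rho_w
Step 2: theta = (12.2 / 100) * 1.6 / 1.0
Step 3: theta = 0.122 * 1.6
Step 4: theta = 0.195

0.195


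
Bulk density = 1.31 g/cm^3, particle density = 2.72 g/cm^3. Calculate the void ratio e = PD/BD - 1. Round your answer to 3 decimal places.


Step 1: e = PD / BD - 1
Step 2: e = 2.72 / 1.31 - 1
Step 3: e = 2.07634 - 1
Step 4: e = 1.076

1.076


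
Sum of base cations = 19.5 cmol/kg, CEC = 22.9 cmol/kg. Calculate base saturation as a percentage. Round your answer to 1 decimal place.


Step 1: BS = 100 * (sum of bases) / CEC
Step 2: BS = 100 * 19.5 / 22.9
Step 3: BS = 85.2%

85.2


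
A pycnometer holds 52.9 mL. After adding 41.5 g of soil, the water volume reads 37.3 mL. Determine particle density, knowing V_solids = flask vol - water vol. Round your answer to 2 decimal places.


Step 1: Volume of solids = flask volume - water volume with soil
Step 2: V_solids = 52.9 - 37.3 = 15.6 mL
Step 3: Particle density = mass / V_solids = 41.5 / 15.6 = 2.66 g/cm^3

2.66


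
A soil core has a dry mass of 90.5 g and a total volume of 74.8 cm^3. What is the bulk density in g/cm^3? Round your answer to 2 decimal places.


Step 1: Identify the formula: BD = dry mass / volume
Step 2: Substitute values: BD = 90.5 / 74.8
Step 3: BD = 1.21 g/cm^3

1.21


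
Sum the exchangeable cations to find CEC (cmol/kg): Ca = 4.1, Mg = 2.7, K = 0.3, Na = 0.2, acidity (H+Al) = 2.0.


Step 1: CEC = Ca + Mg + K + Na + (H+Al)
Step 2: CEC = 4.1 + 2.7 + 0.3 + 0.2 + 2.0
Step 3: CEC = 9.3 cmol/kg

9.3


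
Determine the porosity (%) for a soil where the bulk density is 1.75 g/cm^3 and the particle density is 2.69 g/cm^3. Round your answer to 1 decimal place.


Step 1: Formula: n = 100 * (1 - BD / PD)
Step 2: n = 100 * (1 - 1.75 / 2.69)
Step 3: n = 100 * (1 - 0.65056)
Step 4: n = 34.9%

34.9


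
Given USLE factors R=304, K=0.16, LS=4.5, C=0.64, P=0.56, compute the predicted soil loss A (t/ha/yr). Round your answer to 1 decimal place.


Step 1: A = R * K * LS * C * P
Step 2: R * K = 304 * 0.16 = 48.64
Step 3: (R*K) * LS = 48.64 * 4.5 = 218.88
Step 4: * C * P = 218.88 * 0.64 * 0.56 = 78.4
Step 5: A = 78.4 t/(ha*yr)

78.4


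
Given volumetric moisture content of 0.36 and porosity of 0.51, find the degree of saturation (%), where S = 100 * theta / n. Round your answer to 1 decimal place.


Step 1: S = 100 * theta_v / n
Step 2: S = 100 * 0.36 / 0.51
Step 3: S = 70.6%

70.6


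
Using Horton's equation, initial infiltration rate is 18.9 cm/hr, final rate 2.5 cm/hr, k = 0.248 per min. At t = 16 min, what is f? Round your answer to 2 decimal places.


Step 1: f = fc + (f0 - fc) * exp(-k * t)
Step 2: exp(-0.248 * 16) = 0.018911
Step 3: f = 2.5 + (18.9 - 2.5) * 0.018911
Step 4: f = 2.5 + 16.4 * 0.018911
Step 5: f = 2.81 cm/hr

2.81


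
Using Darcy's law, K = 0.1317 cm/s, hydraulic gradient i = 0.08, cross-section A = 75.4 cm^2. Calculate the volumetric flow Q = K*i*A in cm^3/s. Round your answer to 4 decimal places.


Step 1: Apply Darcy's law: Q = K * i * A
Step 2: Q = 0.1317 * 0.08 * 75.4
Step 3: Q = 0.7944 cm^3/s

0.7944


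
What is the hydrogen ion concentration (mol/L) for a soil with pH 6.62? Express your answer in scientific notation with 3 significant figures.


Step 1: [H+] = 10^(-pH)
Step 2: [H+] = 10^(-6.62)
Step 3: [H+] = 2.40e-07 mol/L

2.40e-07


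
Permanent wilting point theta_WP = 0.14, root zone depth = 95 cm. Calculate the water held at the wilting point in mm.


Step 1: Water (mm) = theta_WP * depth * 10
Step 2: Water = 0.14 * 95 * 10
Step 3: Water = 133.0 mm

133.0


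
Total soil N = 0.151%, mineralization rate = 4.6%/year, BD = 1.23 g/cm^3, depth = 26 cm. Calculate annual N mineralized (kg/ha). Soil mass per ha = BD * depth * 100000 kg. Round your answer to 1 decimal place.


Step 1: Soil mass per ha = BD * depth * 100000 = 1.23 * 26 * 100000 = 3198000 kg
Step 2: Total N pool = soil mass * N%/100 = 3198000 * 0.151/100 = 4828.98 kg/ha
Step 3: N mineralized = N pool * rate%/100 = 4828.98 * 4.6/100 = 222.1 kg/ha/yr

222.1


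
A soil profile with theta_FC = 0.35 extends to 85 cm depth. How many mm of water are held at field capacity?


Step 1: Water (mm) = theta_FC * depth (cm) * 10
Step 2: Water = 0.35 * 85 * 10
Step 3: Water = 297.5 mm

297.5


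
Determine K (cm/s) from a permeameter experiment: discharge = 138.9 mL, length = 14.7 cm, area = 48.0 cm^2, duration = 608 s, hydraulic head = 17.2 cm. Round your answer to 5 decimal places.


Step 1: K = Q * L / (A * t * h)
Step 2: Numerator = 138.9 * 14.7 = 2041.83
Step 3: Denominator = 48.0 * 608 * 17.2 = 501964.8
Step 4: K = 2041.83 / 501964.8 = 0.00407 cm/s

0.00407


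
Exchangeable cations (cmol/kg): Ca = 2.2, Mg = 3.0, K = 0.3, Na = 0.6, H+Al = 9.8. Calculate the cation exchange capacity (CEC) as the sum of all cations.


Step 1: CEC = Ca + Mg + K + Na + (H+Al)
Step 2: CEC = 2.2 + 3.0 + 0.3 + 0.6 + 9.8
Step 3: CEC = 15.9 cmol/kg

15.9


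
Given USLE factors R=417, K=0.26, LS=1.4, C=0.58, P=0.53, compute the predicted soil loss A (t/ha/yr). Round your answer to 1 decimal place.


Step 1: A = R * K * LS * C * P
Step 2: R * K = 417 * 0.26 = 108.42
Step 3: (R*K) * LS = 108.42 * 1.4 = 151.788
Step 4: * C * P = 151.788 * 0.58 * 0.53 = 46.7
Step 5: A = 46.7 t/(ha*yr)

46.7


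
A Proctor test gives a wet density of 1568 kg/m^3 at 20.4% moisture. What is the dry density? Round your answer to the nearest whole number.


Step 1: Dry density = wet density / (1 + w/100)
Step 2: Dry density = 1568 / (1 + 20.4/100)
Step 3: Dry density = 1568 / 1.204
Step 4: Dry density = 1302 kg/m^3

1302


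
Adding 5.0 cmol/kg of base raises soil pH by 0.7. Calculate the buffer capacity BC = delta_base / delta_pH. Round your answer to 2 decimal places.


Step 1: BC = change in base / change in pH
Step 2: BC = 5.0 / 0.7
Step 3: BC = 7.14 cmol/(kg*pH unit)

7.14


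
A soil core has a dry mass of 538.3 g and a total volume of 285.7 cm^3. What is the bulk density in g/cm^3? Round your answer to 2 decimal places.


Step 1: Identify the formula: BD = dry mass / volume
Step 2: Substitute values: BD = 538.3 / 285.7
Step 3: BD = 1.88 g/cm^3

1.88


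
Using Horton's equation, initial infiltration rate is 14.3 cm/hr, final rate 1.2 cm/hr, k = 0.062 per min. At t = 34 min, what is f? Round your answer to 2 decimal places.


Step 1: f = fc + (f0 - fc) * exp(-k * t)
Step 2: exp(-0.062 * 34) = 0.121481
Step 3: f = 1.2 + (14.3 - 1.2) * 0.121481
Step 4: f = 1.2 + 13.1 * 0.121481
Step 5: f = 2.79 cm/hr

2.79


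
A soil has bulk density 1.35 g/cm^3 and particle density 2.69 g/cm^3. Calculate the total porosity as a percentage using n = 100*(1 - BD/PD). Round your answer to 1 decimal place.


Step 1: Formula: n = 100 * (1 - BD / PD)
Step 2: n = 100 * (1 - 1.35 / 2.69)
Step 3: n = 100 * (1 - 0.50186)
Step 4: n = 49.8%

49.8


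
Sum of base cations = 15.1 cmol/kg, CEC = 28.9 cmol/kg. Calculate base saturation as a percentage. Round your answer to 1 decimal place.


Step 1: BS = 100 * (sum of bases) / CEC
Step 2: BS = 100 * 15.1 / 28.9
Step 3: BS = 52.2%

52.2


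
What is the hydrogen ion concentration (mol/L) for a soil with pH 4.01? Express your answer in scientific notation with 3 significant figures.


Step 1: [H+] = 10^(-pH)
Step 2: [H+] = 10^(-4.01)
Step 3: [H+] = 9.77e-05 mol/L

9.77e-05
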